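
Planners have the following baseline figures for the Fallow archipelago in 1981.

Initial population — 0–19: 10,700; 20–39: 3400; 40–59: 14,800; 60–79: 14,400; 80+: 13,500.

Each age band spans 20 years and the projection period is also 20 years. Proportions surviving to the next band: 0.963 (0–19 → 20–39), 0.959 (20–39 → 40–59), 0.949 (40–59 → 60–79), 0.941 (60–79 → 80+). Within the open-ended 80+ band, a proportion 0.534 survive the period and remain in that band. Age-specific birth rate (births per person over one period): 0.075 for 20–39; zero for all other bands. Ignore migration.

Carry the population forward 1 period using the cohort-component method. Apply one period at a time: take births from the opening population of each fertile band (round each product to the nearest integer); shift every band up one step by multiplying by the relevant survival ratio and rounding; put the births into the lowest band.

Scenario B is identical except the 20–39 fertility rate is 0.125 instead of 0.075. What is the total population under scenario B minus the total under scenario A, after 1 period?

170

After projecting period 1:
Births: 3400 × 0.075 = 255
20–39: 10700 × 0.963 = 10304
40–59: 3400 × 0.959 = 3261
60–79: 14800 × 0.949 = 14045
80+: 14400 × 0.941 + 13500 × 0.534 = 13550 + 7209 = 20759
→ [255, 10304, 3261, 14045, 20759]
Scenario A total after 1 period: 48624
Scenario B projection —
After projecting period 1:
Births: 3400 × 0.125 = 425
20–39: 10700 × 0.963 = 10304
40–59: 3400 × 0.959 = 3261
60–79: 14800 × 0.949 = 14045
80+: 14400 × 0.941 + 13500 × 0.534 = 13550 + 7209 = 20759
→ [425, 10304, 3261, 14045, 20759]
Scenario B total after 1 period: 48794
Difference B − A = 48794 − 48624 = 170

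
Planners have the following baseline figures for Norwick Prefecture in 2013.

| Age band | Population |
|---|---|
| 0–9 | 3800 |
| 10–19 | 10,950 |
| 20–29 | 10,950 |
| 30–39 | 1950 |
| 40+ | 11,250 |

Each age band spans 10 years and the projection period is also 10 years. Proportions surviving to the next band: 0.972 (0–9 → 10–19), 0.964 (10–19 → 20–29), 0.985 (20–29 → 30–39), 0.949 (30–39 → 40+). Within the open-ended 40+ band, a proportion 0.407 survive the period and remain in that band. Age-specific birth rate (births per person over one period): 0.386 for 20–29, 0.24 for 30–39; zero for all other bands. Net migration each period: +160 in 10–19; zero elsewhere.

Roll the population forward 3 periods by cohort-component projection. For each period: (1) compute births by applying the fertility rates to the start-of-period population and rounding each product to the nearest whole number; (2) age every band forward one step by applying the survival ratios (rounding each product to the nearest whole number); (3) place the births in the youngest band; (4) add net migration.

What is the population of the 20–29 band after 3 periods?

Period 1.
Births: 10950 * 0.386 = 4227  |  1950 * 0.24 = 468 → total 4695
10–19: 3800 * 0.972 = 3694
20–29: 10950 * 0.964 = 10556
30–39: 10950 * 0.985 = 10786
40+: 1950 * 0.949 + 11250 * 0.407 = 1851 + 4579 = 6430
Net migration: 10–19 + 160 → 3854
Giving 4695 / 3854 / 10556 / 10786 / 6430.
Period 2.
Births: 10556 * 0.386 = 4075  |  10786 * 0.24 = 2589 → total 6664
10–19: 4695 * 0.972 = 4564
20–29: 3854 * 0.964 = 3715
30–39: 10556 * 0.985 = 10398
40+: 10786 * 0.949 + 6430 * 0.407 = 10236 + 2617 = 12853
Net migration: 10–19 + 160 → 4724
Giving 6664 / 4724 / 3715 / 10398 / 12853.
Period 3.
Births: 3715 * 0.386 = 1434  |  10398 * 0.24 = 2496 → total 3930
10–19: 6664 * 0.972 = 6477
20–29: 4724 * 0.964 = 4554
30–39: 3715 * 0.985 = 3659
40+: 10398 * 0.949 + 12853 * 0.407 = 9868 + 5231 = 15099
Net migration: 10–19 + 160 → 6637
Giving 3930 / 6637 / 4554 / 3659 / 15099.

4554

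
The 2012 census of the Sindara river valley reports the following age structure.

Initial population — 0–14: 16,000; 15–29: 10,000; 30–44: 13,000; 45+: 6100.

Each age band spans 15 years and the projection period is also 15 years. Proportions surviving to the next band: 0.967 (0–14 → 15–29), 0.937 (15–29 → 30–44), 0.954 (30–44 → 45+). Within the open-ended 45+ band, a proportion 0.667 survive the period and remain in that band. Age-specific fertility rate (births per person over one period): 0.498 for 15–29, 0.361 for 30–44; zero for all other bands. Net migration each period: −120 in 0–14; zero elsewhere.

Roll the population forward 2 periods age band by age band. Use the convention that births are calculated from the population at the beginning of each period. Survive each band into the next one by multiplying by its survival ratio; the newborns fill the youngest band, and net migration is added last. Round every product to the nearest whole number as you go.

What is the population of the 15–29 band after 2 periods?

9238

After projecting period 1:
Births: 10000 × 0.498 = 4980  |  13000 × 0.361 = 4693 — total 9673
15–29: 16000 × 0.967 = 15472
30–44: 10000 × 0.937 = 9370
45+: 13000 × 0.954 + 6100 × 0.667 = 12402 + 4069 = 16471
Net migration: 0–14 − 120 → 9553
End of period: [9553, 15472, 9370, 16471]
After projecting period 2:
Births: 15472 × 0.498 = 7705  |  9370 × 0.361 = 3383 — total 11088
15–29: 9553 × 0.967 = 9238
30–44: 15472 × 0.937 = 14497
45+: 9370 × 0.954 + 16471 × 0.667 = 8939 + 10986 = 19925
Net migration: 0–14 − 120 → 10968
End of period: [10968, 9238, 14497, 19925]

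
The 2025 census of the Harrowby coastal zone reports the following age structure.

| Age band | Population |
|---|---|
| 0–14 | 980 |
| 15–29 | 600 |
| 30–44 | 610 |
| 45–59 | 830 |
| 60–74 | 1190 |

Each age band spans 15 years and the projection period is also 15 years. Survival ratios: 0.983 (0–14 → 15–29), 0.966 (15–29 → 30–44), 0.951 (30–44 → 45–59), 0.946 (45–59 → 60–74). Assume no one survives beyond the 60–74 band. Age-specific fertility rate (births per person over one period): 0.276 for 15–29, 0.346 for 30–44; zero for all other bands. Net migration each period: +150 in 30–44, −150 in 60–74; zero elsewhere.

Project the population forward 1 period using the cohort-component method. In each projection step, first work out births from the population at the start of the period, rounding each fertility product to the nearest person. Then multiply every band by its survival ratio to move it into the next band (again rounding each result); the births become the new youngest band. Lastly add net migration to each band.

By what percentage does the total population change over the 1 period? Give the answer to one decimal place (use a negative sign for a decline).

[period 1]
Births: 600 × 0.276 = 166 ; 610 × 0.346 = 211 → total 377
15–29: 980 × 0.983 = 963
30–44: 600 × 0.966 = 580
45–59: 610 × 0.951 = 580
60–74: 830 × 0.946 = 785
Net migration: 30–44 + 150 → 730; 60–74 − 150 → 635
End of period: [377, 963, 730, 580, 635]
Total: 4210 → 3285; change = -925; percentage change = -22.0%

-22.0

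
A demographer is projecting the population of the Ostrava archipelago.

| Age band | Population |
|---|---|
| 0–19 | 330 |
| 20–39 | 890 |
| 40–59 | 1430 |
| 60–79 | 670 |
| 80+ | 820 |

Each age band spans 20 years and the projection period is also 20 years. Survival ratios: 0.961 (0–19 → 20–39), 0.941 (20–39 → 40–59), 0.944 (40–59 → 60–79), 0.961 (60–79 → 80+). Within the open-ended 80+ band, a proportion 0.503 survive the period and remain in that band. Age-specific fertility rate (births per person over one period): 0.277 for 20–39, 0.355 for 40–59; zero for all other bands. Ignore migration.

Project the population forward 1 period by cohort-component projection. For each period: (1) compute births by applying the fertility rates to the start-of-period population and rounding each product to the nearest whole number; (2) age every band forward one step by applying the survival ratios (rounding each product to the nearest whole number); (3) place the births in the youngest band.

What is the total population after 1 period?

4315

Numbering the bands 1..5 from youngest to oldest:
Period 1:
Births: 890 × 0.277 = 247 ; 1430 × 0.355 = 508 → total 755
Band 2: 330 × 0.961 = 317
Band 3: 890 × 0.941 = 837
Band 4: 1430 × 0.944 = 1350
Band 5: 670 × 0.961 + 820 × 0.503 = 644 + 412 = 1056
Giving 755 / 317 / 837 / 1350 / 1056.
Total after period 1: 755 + 317 + 837 + 1350 + 1056 = 4315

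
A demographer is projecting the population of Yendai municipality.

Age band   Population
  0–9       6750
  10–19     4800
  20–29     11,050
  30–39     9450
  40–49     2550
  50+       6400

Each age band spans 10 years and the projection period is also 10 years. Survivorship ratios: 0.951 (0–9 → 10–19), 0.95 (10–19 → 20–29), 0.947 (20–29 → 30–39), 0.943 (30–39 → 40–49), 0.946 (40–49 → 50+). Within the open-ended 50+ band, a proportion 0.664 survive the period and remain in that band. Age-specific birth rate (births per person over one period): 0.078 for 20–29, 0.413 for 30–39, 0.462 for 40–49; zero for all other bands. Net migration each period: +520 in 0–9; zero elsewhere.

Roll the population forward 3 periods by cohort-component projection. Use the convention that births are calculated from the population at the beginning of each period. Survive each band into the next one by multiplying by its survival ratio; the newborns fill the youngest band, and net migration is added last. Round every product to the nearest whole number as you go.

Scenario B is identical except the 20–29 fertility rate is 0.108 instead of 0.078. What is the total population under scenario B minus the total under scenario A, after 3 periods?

Period 1.
Births: 11050 × 0.078 = 862, 9450 × 0.413 = 3903, 2550 × 0.462 = 1178 — total 5943
10–19: 6750 × 0.951 = 6419
20–29: 4800 × 0.95 = 4560
30–39: 11050 × 0.947 = 10464
40–49: 9450 × 0.943 = 8911
50+: 2550 × 0.946 + 6400 × 0.664 = 2412 + 4250 = 6662
Net migration: 0–9 + 520 → 6463
Giving 6463 / 6419 / 4560 / 10464 / 8911 / 6662.
Period 2.
Births: 4560 × 0.078 = 356, 10464 × 0.413 = 4322, 8911 × 0.462 = 4117 — total 8795
10–19: 6463 × 0.951 = 6146
20–29: 6419 × 0.95 = 6098
30–39: 4560 × 0.947 = 4318
40–49: 10464 × 0.943 = 9868
50+: 8911 × 0.946 + 6662 × 0.664 = 8430 + 4424 = 12854
Net migration: 0–9 + 520 → 9315
Giving 9315 / 6146 / 6098 / 4318 / 9868 / 12854.
Period 3.
Births: 6098 × 0.078 = 476, 4318 × 0.413 = 1783, 9868 × 0.462 = 4559 — total 6818
10–19: 9315 × 0.951 = 8859
20–29: 6146 × 0.95 = 5839
30–39: 6098 × 0.947 = 5775
40–49: 4318 × 0.943 = 4072
50+: 9868 × 0.946 + 12854 × 0.664 = 9335 + 8535 = 17870
Net migration: 0–9 + 520 → 7338
Giving 7338 / 8859 / 5839 / 5775 / 4072 / 17870.
Scenario A total after 3 periods: 49753
Scenario B projection —
Period 1.
Births: 11050 × 0.108 = 1193, 9450 × 0.413 = 3903, 2550 × 0.462 = 1178 — total 6274
10–19: 6750 × 0.951 = 6419
20–29: 4800 × 0.95 = 4560
30–39: 11050 × 0.947 = 10464
40–49: 9450 × 0.943 = 8911
50+: 2550 × 0.946 + 6400 × 0.664 = 2412 + 4250 = 6662
Net migration: 0–9 + 520 → 6794
Giving 6794 / 6419 / 4560 / 10464 / 8911 / 6662.
Period 2.
Births: 4560 × 0.108 = 492, 10464 × 0.413 = 4322, 8911 × 0.462 = 4117 — total 8931
10–19: 6794 × 0.951 = 6461
20–29: 6419 × 0.95 = 6098
30–39: 4560 × 0.947 = 4318
40–49: 10464 × 0.943 = 9868
50+: 8911 × 0.946 + 6662 × 0.664 = 8430 + 4424 = 12854
Net migration: 0–9 + 520 → 9451
Giving 9451 / 6461 / 6098 / 4318 / 9868 / 12854.
Period 3.
Births: 6098 × 0.108 = 659, 4318 × 0.413 = 1783, 9868 × 0.462 = 4559 — total 7001
10–19: 9451 × 0.951 = 8988
20–29: 6461 × 0.95 = 6138
30–39: 6098 × 0.947 = 5775
40–49: 4318 × 0.943 = 4072
50+: 9868 × 0.946 + 12854 × 0.664 = 9335 + 8535 = 17870
Net migration: 0–9 + 520 → 7521
Giving 7521 / 8988 / 6138 / 5775 / 4072 / 17870.
Scenario B total after 3 periods: 50364
Difference B − A = 50364 − 49753 = 611

611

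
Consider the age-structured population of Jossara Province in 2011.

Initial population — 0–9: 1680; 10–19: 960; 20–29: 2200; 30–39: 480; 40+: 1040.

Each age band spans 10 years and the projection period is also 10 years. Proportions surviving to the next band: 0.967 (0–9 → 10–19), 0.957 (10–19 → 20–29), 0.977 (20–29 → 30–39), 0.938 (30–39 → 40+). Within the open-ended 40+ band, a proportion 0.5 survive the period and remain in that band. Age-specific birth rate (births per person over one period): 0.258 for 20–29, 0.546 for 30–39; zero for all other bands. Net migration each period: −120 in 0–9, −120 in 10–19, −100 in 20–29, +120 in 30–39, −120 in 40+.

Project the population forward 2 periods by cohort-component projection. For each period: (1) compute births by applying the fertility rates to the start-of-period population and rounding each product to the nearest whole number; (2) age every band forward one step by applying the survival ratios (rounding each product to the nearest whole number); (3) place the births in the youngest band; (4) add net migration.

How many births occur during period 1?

Period 1:
Births: 2200 × 0.258 = 568, 480 × 0.546 = 262 → 830
10–19: 1680 × 0.967 = 1625
20–29: 960 × 0.957 = 919
30–39: 2200 × 0.977 = 2149
40+: 480 × 0.938 + 1040 × 0.5 = 450 + 520 = 970
Net migration: 0–9 − 120 → 710; 10–19 − 120 → 1505; 20–29 − 100 → 819; 30–39 + 120 → 2269; 40+ − 120 → 850
End of period: [710, 1505, 819, 2269, 850]

830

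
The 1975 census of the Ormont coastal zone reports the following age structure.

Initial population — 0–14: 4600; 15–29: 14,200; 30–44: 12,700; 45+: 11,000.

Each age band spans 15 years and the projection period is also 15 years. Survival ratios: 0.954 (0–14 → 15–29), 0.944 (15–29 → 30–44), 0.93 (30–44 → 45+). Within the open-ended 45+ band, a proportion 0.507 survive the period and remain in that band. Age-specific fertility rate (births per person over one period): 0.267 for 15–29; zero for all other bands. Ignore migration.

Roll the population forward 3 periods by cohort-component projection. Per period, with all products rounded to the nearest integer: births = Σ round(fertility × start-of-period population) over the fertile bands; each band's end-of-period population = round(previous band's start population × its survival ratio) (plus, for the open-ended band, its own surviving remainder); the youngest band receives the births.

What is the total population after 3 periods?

20140

Call the bands 1 to 4, youngest first.
Period 1.
Births: 14200 × 0.267 = 3791
Band 2: 4600 × 0.954 = 4388
Band 3: 14200 × 0.944 = 13405
Band 4: 12700 × 0.93 + 11000 × 0.507 = 11811 + 5577 = 17388
Population now: 0–14=3791, 15–29=4388, 30–44=13405, 45+=17388
Period 2.
Births: 4388 × 0.267 = 1172
Band 2: 3791 × 0.954 = 3617
Band 3: 4388 × 0.944 = 4142
Band 4: 13405 × 0.93 + 17388 × 0.507 = 12467 + 8816 = 21283
Population now: 0–14=1172, 15–29=3617, 30–44=4142, 45+=21283
Period 3.
Births: 3617 × 0.267 = 966
Band 2: 1172 × 0.954 = 1118
Band 3: 3617 × 0.944 = 3414
Band 4: 4142 × 0.93 + 21283 × 0.507 = 3852 + 10790 = 14642
Population now: 0–14=966, 15–29=1118, 30–44=3414, 45+=14642
Total after period 3: 966 + 1118 + 3414 + 14642 = 20140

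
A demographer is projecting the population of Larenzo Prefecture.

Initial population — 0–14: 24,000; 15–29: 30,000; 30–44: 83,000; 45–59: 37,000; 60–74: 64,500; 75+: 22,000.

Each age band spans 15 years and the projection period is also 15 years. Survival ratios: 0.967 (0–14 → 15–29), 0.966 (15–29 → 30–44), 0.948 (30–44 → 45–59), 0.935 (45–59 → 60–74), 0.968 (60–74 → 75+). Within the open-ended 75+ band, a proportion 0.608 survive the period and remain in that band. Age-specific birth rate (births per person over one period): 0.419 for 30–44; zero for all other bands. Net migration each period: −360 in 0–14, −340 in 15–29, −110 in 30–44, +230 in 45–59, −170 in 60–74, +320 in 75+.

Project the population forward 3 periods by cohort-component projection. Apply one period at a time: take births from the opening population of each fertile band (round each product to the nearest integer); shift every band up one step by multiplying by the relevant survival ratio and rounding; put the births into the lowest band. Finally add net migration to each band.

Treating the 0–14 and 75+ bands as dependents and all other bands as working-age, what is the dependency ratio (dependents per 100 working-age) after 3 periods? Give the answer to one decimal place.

Period 1.
Births: 83000 × 0.419 = 34777
15–29: 24000 × 0.967 = 23208
30–44: 30000 × 0.966 = 28980
45–59: 83000 × 0.948 = 78684
60–74: 37000 × 0.935 = 34595
75+: 64500 × 0.968 + 22000 × 0.608 = 62436 + 13376 = 75812
Net migration: 0–14 − 360 → 34417; 15–29 − 340 → 22868; 30–44 − 110 → 28870; 45–59 + 230 → 78914; 60–74 − 170 → 34425; 75+ + 320 → 76132
→ [34417, 22868, 28870, 78914, 34425, 76132]
Period 2.
Births: 28870 × 0.419 = 12097
15–29: 34417 × 0.967 = 33281
30–44: 22868 × 0.966 = 22090
45–59: 28870 × 0.948 = 27369
60–74: 78914 × 0.935 = 73785
75+: 34425 × 0.968 + 76132 × 0.608 = 33323 + 46288 = 79611
Net migration: 0–14 − 360 → 11737; 15–29 − 340 → 32941; 30–44 − 110 → 21980; 45–59 + 230 → 27599; 60–74 − 170 → 73615; 75+ + 320 → 79931
→ [11737, 32941, 21980, 27599, 73615, 79931]
Period 3.
Births: 21980 × 0.419 = 9210
15–29: 11737 × 0.967 = 11350
30–44: 32941 × 0.966 = 31821
45–59: 21980 × 0.948 = 20837
60–74: 27599 × 0.935 = 25805
75+: 73615 × 0.968 + 79931 × 0.608 = 71259 + 48598 = 119857
Net migration: 0–14 − 360 → 8850; 15–29 − 340 → 11010; 30–44 − 110 → 31711; 45–59 + 230 → 21067; 60–74 − 170 → 25635; 75+ + 320 → 120177
→ [8850, 11010, 31711, 21067, 25635, 120177]
Dependents (band 0–14 + band 75+) = 8850 + 120177 = 129027; working-age = 89423; ratio = 129027/89423 × 100 = 144.3

144.3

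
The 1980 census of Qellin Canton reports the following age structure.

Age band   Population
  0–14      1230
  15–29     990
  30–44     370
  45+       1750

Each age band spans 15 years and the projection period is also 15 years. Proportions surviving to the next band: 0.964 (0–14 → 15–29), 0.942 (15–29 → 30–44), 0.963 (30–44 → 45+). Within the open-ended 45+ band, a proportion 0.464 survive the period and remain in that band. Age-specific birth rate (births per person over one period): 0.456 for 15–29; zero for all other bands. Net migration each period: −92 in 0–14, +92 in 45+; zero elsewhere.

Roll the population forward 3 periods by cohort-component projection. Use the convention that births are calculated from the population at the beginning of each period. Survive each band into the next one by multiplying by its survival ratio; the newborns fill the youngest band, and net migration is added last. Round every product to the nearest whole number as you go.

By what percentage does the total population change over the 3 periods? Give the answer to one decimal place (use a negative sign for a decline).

-37.2

(Groups numbered youngest = 1 to oldest = 4.)
After projecting period 1:
Births: 990 × 0.456 = 451
Group 2: 1230 × 0.964 = 1186
Group 3: 990 × 0.942 = 933
Group 4: 370 × 0.963 + 1750 × 0.464 = 356 + 812 = 1168
Net migration: Group 1 − 92 → 359; Group 4 + 92 → 1260
Giving 359 / 1186 / 933 / 1260.
After projecting period 2:
Births: 1186 × 0.456 = 541
Group 2: 359 × 0.964 = 346
Group 3: 1186 × 0.942 = 1117
Group 4: 933 × 0.963 + 1260 × 0.464 = 898 + 585 = 1483
Net migration: Group 1 − 92 → 449; Group 4 + 92 → 1575
Giving 449 / 346 / 1117 / 1575.
After projecting period 3:
Births: 346 × 0.456 = 158
Group 2: 449 × 0.964 = 433
Group 3: 346 × 0.942 = 326
Group 4: 1117 × 0.963 + 1575 × 0.464 = 1076 + 731 = 1807
Net migration: Group 1 − 92 → 66; Group 4 + 92 → 1899
Giving 66 / 433 / 326 / 1899.
Total: 4340 → 2724; change = -1616; percentage change = -37.2%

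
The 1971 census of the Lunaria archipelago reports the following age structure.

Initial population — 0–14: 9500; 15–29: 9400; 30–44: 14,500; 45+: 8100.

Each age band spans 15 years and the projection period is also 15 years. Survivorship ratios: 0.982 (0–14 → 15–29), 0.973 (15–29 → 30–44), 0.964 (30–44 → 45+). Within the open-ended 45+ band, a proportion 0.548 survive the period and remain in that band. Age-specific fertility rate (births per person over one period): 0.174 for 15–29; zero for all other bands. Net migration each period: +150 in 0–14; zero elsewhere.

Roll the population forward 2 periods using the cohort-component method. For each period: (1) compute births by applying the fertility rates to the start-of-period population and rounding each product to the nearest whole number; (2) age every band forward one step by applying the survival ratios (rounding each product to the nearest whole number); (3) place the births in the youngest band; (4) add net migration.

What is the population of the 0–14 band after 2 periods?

1773

Period 1.
Births: 9400 × 0.174 = 1636
15–29: 9500 × 0.982 = 9329
30–44: 9400 × 0.973 = 9146
45+: 14500 × 0.964 + 8100 × 0.548 = 13978 + 4439 = 18417
Net migration: 0–14 + 150 → 1786
Giving 1786 / 9329 / 9146 / 18417.
Period 2.
Births: 9329 × 0.174 = 1623
15–29: 1786 × 0.982 = 1754
30–44: 9329 × 0.973 = 9077
45+: 9146 × 0.964 + 18417 × 0.548 = 8817 + 10093 = 18910
Net migration: 0–14 + 150 → 1773
Giving 1773 / 1754 / 9077 / 18910.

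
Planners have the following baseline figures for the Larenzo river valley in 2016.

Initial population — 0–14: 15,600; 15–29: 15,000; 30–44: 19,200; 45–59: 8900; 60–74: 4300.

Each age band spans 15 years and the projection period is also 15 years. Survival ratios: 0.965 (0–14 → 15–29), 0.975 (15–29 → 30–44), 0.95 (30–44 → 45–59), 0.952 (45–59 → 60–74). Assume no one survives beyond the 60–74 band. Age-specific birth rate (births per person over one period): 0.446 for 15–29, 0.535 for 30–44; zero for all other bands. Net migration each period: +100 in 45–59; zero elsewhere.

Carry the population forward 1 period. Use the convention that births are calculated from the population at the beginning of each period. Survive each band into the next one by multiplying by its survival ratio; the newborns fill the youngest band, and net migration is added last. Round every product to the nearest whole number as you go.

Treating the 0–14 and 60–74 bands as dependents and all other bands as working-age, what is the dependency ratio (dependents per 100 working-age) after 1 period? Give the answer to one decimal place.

53.0

Numbering the bands 1..5 from youngest to oldest:
Period 1.
Births: 15000 × 0.446 = 6690  |  19200 × 0.535 = 10272 → 16962
Band 2: 15600 × 0.965 = 15054
Band 3: 15000 × 0.975 = 14625
Band 4: 19200 × 0.95 = 18240
Band 5: 8900 × 0.952 = 8473
Net migration: Band 4 + 100 → 18340
Giving 16962 / 15054 / 14625 / 18340 / 8473.
Dependents (band 0–14 + band 60–74) = 16962 + 8473 = 25435; working-age = 48019; ratio = 25435/48019 × 100 = 53.0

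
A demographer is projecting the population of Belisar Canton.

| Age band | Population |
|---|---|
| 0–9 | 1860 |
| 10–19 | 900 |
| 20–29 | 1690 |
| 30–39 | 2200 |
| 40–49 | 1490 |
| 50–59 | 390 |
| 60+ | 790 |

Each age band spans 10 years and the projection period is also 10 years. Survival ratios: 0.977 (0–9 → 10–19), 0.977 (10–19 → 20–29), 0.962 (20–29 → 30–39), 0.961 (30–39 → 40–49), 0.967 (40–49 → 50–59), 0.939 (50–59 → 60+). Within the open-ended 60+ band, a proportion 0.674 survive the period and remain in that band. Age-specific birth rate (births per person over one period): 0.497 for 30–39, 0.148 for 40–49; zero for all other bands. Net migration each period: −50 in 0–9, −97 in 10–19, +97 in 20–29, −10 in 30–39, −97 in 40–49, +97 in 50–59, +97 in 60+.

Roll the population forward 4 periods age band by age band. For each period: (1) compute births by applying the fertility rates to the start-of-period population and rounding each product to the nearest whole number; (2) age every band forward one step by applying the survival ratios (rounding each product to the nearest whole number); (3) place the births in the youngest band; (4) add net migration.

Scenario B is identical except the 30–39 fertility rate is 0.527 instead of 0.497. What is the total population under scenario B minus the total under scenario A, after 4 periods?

[period 1]
Births: 2200 * 0.497 = 1093, 1490 * 0.148 = 221 → total 1314
10–19: 1860 * 0.977 = 1817
20–29: 900 * 0.977 = 879
30–39: 1690 * 0.962 = 1626
40–49: 2200 * 0.961 = 2114
50–59: 1490 * 0.967 = 1441
60+: 390 * 0.939 + 790 * 0.674 = 366 + 532 = 898
Net migration: 0–9 − 50 → 1264; 10–19 − 97 → 1720; 20–29 + 97 → 976; 30–39 − 10 → 1616; 40–49 − 97 → 2017; 50–59 + 97 → 1538; 60+ + 97 → 995
→ [1264, 1720, 976, 1616, 2017, 1538, 995]
[period 2]
Births: 1616 * 0.497 = 803, 2017 * 0.148 = 299 → total 1102
10–19: 1264 * 0.977 = 1235
20–29: 1720 * 0.977 = 1680
30–39: 976 * 0.962 = 939
40–49: 1616 * 0.961 = 1553
50–59: 2017 * 0.967 = 1950
60+: 1538 * 0.939 + 995 * 0.674 = 1444 + 671 = 2115
Net migration: 0–9 − 50 → 1052; 10–19 − 97 → 1138; 20–29 + 97 → 1777; 30–39 − 10 → 929; 40–49 − 97 → 1456; 50–59 + 97 → 2047; 60+ + 97 → 2212
→ [1052, 1138, 1777, 929, 1456, 2047, 2212]
[period 3]
Births: 929 * 0.497 = 462, 1456 * 0.148 = 215 → total 677
10–19: 1052 * 0.977 = 1028
20–29: 1138 * 0.977 = 1112
30–39: 1777 * 0.962 = 1709
40–49: 929 * 0.961 = 893
50–59: 1456 * 0.967 = 1408
60+: 2047 * 0.939 + 2212 * 0.674 = 1922 + 1491 = 3413
Net migration: 0–9 − 50 → 627; 10–19 − 97 → 931; 20–29 + 97 → 1209; 30–39 − 10 → 1699; 40–49 − 97 → 796; 50–59 + 97 → 1505; 60+ + 97 → 3510
→ [627, 931, 1209, 1699, 796, 1505, 3510]
[period 4]
Births: 1699 * 0.497 = 844, 796 * 0.148 = 118 → total 962
10–19: 627 * 0.977 = 613
20–29: 931 * 0.977 = 910
30–39: 1209 * 0.962 = 1163
40–49: 1699 * 0.961 = 1633
50–59: 796 * 0.967 = 770
60+: 1505 * 0.939 + 3510 * 0.674 = 1413 + 2366 = 3779
Net migration: 0–9 − 50 → 912; 10–19 − 97 → 516; 20–29 + 97 → 1007; 30–39 − 10 → 1153; 40–49 − 97 → 1536; 50–59 + 97 → 867; 60+ + 97 → 3876
→ [912, 516, 1007, 1153, 1536, 867, 3876]
Scenario A total after 4 periods: 9867
Scenario B projection —
[period 1]
Births: 2200 * 0.527 = 1159, 1490 * 0.148 = 221 → total 1380
10–19: 1860 * 0.977 = 1817
20–29: 900 * 0.977 = 879
30–39: 1690 * 0.962 = 1626
40–49: 2200 * 0.961 = 2114
50–59: 1490 * 0.967 = 1441
60+: 390 * 0.939 + 790 * 0.674 = 366 + 532 = 898
Net migration: 0–9 − 50 → 1330; 10–19 − 97 → 1720; 20–29 + 97 → 976; 30–39 − 10 → 1616; 40–49 − 97 → 2017; 50–59 + 97 → 1538; 60+ + 97 → 995
→ [1330, 1720, 976, 1616, 2017, 1538, 995]
[period 2]
Births: 1616 * 0.527 = 852, 2017 * 0.148 = 299 → total 1151
10–19: 1330 * 0.977 = 1299
20–29: 1720 * 0.977 = 1680
30–39: 976 * 0.962 = 939
40–49: 1616 * 0.961 = 1553
50–59: 2017 * 0.967 = 1950
60+: 1538 * 0.939 + 995 * 0.674 = 1444 + 671 = 2115
Net migration: 0–9 − 50 → 1101; 10–19 − 97 → 1202; 20–29 + 97 → 1777; 30–39 − 10 → 929; 40–49 − 97 → 1456; 50–59 + 97 → 2047; 60+ + 97 → 2212
→ [1101, 1202, 1777, 929, 1456, 2047, 2212]
[period 3]
Births: 929 * 0.527 = 490, 1456 * 0.148 = 215 → total 705
10–19: 1101 * 0.977 = 1076
20–29: 1202 * 0.977 = 1174
30–39: 1777 * 0.962 = 1709
40–49: 929 * 0.961 = 893
50–59: 1456 * 0.967 = 1408
60+: 2047 * 0.939 + 2212 * 0.674 = 1922 + 1491 = 3413
Net migration: 0–9 − 50 → 655; 10–19 − 97 → 979; 20–29 + 97 → 1271; 30–39 − 10 → 1699; 40–49 − 97 → 796; 50–59 + 97 → 1505; 60+ + 97 → 3510
→ [655, 979, 1271, 1699, 796, 1505, 3510]
[period 4]
Births: 1699 * 0.527 = 895, 796 * 0.148 = 118 → total 1013
10–19: 655 * 0.977 = 640
20–29: 979 * 0.977 = 956
30–39: 1271 * 0.962 = 1223
40–49: 1699 * 0.961 = 1633
50–59: 796 * 0.967 = 770
60+: 1505 * 0.939 + 3510 * 0.674 = 1413 + 2366 = 3779
Net migration: 0–9 − 50 → 963; 10–19 − 97 → 543; 20–29 + 97 → 1053; 30–39 − 10 → 1213; 40–49 − 97 → 1536; 50–59 + 97 → 867; 60+ + 97 → 3876
→ [963, 543, 1053, 1213, 1536, 867, 3876]
Scenario B total after 4 periods: 10051
Difference B − A = 10051 − 9867 = 184

184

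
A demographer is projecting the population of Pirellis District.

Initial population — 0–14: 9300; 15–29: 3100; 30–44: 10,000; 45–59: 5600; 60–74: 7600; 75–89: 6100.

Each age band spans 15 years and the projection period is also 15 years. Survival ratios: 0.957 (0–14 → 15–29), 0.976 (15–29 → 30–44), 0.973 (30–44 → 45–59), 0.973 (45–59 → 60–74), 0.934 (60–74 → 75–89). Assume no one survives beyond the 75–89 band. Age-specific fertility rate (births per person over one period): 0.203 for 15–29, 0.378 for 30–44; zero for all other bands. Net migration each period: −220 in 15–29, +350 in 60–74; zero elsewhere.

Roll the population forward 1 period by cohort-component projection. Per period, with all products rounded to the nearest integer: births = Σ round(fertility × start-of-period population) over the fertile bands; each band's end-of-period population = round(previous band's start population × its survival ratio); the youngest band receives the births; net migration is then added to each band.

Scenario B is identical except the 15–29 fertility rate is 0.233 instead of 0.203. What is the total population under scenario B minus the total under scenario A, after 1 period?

93

(Bands numbered youngest = 1 to oldest = 6.)
After projecting period 1:
Births: 3100 * 0.203 = 629  |  10000 * 0.378 = 3780 ⇒ total 4409
Band 2: 9300 * 0.957 = 8900
Band 3: 3100 * 0.976 = 3026
Band 4: 10000 * 0.973 = 9730
Band 5: 5600 * 0.973 = 5449
Band 6: 7600 * 0.934 = 7098
Net migration: Band 2 − 220 → 8680; Band 5 + 350 → 5799
Giving 4409 / 8680 / 3026 / 9730 / 5799 / 7098.
Scenario A total after 1 period: 38742
Scenario B projection —
After projecting period 1:
Births: 3100 * 0.233 = 722  |  10000 * 0.378 = 3780 ⇒ total 4502
Band 2: 9300 * 0.957 = 8900
Band 3: 3100 * 0.976 = 3026
Band 4: 10000 * 0.973 = 9730
Band 5: 5600 * 0.973 = 5449
Band 6: 7600 * 0.934 = 7098
Net migration: Band 2 − 220 → 8680; Band 5 + 350 → 5799
Giving 4502 / 8680 / 3026 / 9730 / 5799 / 7098.
Scenario B total after 1 period: 38835
Difference B − A = 38835 − 38742 = 93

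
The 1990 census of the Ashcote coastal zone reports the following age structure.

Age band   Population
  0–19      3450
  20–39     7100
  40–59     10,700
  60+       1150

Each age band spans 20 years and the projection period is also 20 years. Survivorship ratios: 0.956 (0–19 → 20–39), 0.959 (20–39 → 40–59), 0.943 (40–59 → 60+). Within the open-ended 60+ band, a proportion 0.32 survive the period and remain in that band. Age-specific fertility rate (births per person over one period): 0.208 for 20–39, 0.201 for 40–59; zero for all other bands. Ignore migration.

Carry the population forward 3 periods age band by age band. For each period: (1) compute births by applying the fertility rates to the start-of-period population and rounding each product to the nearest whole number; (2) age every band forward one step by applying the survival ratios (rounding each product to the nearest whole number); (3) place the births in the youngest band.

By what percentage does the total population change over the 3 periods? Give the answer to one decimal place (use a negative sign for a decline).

-43.0

[period 1]
Births: 7100 * 0.208 = 1477, 10700 * 0.201 = 2151 ⇒ total 3628
20–39: 3450 * 0.956 = 3298
40–59: 7100 * 0.959 = 6809
60+: 10700 * 0.943 + 1150 * 0.32 = 10090 + 368 = 10458
End of period: [3628, 3298, 6809, 10458]
[period 2]
Births: 3298 * 0.208 = 686, 6809 * 0.201 = 1369 ⇒ total 2055
20–39: 3628 * 0.956 = 3468
40–59: 3298 * 0.959 = 3163
60+: 6809 * 0.943 + 10458 * 0.32 = 6421 + 3347 = 9768
End of period: [2055, 3468, 3163, 9768]
[period 3]
Births: 3468 * 0.208 = 721, 3163 * 0.201 = 636 ⇒ total 1357
20–39: 2055 * 0.956 = 1965
40–59: 3468 * 0.959 = 3326
60+: 3163 * 0.943 + 9768 * 0.32 = 2983 + 3126 = 6109
End of period: [1357, 1965, 3326, 6109]
Total: 22400 → 12757; change = -9643; percentage change = -43.0%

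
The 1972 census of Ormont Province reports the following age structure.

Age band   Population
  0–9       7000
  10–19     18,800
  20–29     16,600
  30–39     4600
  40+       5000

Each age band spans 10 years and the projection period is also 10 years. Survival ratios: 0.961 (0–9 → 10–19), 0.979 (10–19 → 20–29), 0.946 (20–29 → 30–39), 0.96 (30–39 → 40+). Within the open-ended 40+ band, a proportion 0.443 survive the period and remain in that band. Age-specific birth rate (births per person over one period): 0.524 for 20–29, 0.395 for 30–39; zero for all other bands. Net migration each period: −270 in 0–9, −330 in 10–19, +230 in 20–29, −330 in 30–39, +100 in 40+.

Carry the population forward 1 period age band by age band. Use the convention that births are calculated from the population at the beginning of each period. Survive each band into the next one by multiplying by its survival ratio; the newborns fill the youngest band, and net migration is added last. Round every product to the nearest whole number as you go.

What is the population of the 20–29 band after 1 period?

— Period 1 —
Births: 16600 * 0.524 = 8698  |  4600 * 0.395 = 1817 — total 10515
10–19: 7000 * 0.961 = 6727
20–29: 18800 * 0.979 = 18405
30–39: 16600 * 0.946 = 15704
40+: 4600 * 0.96 + 5000 * 0.443 = 4416 + 2215 = 6631
Net migration: 0–9 − 270 → 10245; 10–19 − 330 → 6397; 20–29 + 230 → 18635; 30–39 − 330 → 15374; 40+ + 100 → 6731
Giving 10245 / 6397 / 18635 / 15374 / 6731.

18635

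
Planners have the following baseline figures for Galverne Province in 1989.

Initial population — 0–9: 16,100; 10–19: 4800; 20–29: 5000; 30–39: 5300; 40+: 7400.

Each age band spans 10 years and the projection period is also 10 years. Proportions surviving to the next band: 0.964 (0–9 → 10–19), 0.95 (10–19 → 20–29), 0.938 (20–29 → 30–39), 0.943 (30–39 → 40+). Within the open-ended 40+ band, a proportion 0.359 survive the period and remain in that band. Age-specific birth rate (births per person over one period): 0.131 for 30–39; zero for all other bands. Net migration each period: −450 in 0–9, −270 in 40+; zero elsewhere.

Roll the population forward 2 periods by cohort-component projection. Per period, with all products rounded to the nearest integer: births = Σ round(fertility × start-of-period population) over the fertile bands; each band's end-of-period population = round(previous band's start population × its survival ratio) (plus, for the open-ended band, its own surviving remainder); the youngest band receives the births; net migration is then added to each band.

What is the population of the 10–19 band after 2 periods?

Period 1:
Births: 5300 × 0.131 = 694
10–19: 16100 × 0.964 = 15520
20–29: 4800 × 0.95 = 4560
30–39: 5000 × 0.938 = 4690
40+: 5300 × 0.943 + 7400 × 0.359 = 4998 + 2657 = 7655
Net migration: 0–9 − 450 → 244; 40+ − 270 → 7385
Population now: 0–9=244, 10–19=15520, 20–29=4560, 30–39=4690, 40+=7385
Period 2:
Births: 4690 × 0.131 = 614
10–19: 244 × 0.964 = 235
20–29: 15520 × 0.95 = 14744
30–39: 4560 × 0.938 = 4277
40+: 4690 × 0.943 + 7385 × 0.359 = 4423 + 2651 = 7074
Net migration: 0–9 − 450 → 164; 40+ − 270 → 6804
Population now: 0–9=164, 10–19=235, 20–29=14744, 30–39=4277, 40+=6804

235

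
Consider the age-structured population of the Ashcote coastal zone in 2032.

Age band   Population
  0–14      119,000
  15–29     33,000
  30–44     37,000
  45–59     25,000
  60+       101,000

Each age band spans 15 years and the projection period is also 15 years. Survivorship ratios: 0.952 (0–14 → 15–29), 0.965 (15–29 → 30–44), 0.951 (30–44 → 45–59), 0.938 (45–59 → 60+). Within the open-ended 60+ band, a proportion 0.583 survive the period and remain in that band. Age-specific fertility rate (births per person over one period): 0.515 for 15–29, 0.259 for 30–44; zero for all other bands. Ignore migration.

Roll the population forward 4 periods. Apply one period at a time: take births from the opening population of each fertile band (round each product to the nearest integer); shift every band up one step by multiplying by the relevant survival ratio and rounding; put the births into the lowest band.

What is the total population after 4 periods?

304343

— Period 1 —
Births: 33000 × 0.515 = 16995  |  37000 × 0.259 = 9583 → 26578
15–29: 119000 × 0.952 = 113288
30–44: 33000 × 0.965 = 31845
45–59: 37000 × 0.951 = 35187
60+: 25000 × 0.938 + 101000 × 0.583 = 23450 + 58883 = 82333
Giving 26578 / 113288 / 31845 / 35187 / 82333.
— Period 2 —
Births: 113288 × 0.515 = 58343  |  31845 × 0.259 = 8248 → 66591
15–29: 26578 × 0.952 = 25302
30–44: 113288 × 0.965 = 109323
45–59: 31845 × 0.951 = 30285
60+: 35187 × 0.938 + 82333 × 0.583 = 33005 + 48000 = 81005
Giving 66591 / 25302 / 109323 / 30285 / 81005.
— Period 3 —
Births: 25302 × 0.515 = 13031  |  109323 × 0.259 = 28315 → 41346
15–29: 66591 × 0.952 = 63395
30–44: 25302 × 0.965 = 24416
45–59: 109323 × 0.951 = 103966
60+: 30285 × 0.938 + 81005 × 0.583 = 28407 + 47226 = 75633
Giving 41346 / 63395 / 24416 / 103966 / 75633.
— Period 4 —
Births: 63395 × 0.515 = 32648  |  24416 × 0.259 = 6324 → 38972
15–29: 41346 × 0.952 = 39361
30–44: 63395 × 0.965 = 61176
45–59: 24416 × 0.951 = 23220
60+: 103966 × 0.938 + 75633 × 0.583 = 97520 + 44094 = 141614
Giving 38972 / 39361 / 61176 / 23220 / 141614.
Total after period 4: 38972 + 39361 + 61176 + 23220 + 141614 = 304343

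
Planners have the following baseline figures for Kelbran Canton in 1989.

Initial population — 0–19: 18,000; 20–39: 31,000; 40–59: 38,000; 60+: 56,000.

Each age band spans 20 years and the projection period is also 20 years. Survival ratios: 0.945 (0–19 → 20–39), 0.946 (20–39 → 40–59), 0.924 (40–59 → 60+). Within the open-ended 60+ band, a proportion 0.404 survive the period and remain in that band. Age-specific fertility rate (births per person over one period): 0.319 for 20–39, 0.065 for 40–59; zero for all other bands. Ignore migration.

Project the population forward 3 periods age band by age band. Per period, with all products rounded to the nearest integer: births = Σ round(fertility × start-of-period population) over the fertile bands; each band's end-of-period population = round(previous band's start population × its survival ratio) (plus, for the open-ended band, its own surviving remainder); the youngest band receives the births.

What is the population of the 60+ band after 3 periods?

Call the bands 1 to 4, youngest first.
After projecting period 1:
Births: 31000 * 0.319 = 9889  |  38000 * 0.065 = 2470 ⇒ total 12359
Band 2: 18000 * 0.945 = 17010
Band 3: 31000 * 0.946 = 29326
Band 4: 38000 * 0.924 + 56000 * 0.404 = 35112 + 22624 = 57736
End of period: [12359, 17010, 29326, 57736]
After projecting period 2:
Births: 17010 * 0.319 = 5426  |  29326 * 0.065 = 1906 ⇒ total 7332
Band 2: 12359 * 0.945 = 11679
Band 3: 17010 * 0.946 = 16091
Band 4: 29326 * 0.924 + 57736 * 0.404 = 27097 + 23325 = 50422
End of period: [7332, 11679, 16091, 50422]
After projecting period 3:
Births: 11679 * 0.319 = 3726  |  16091 * 0.065 = 1046 ⇒ total 4772
Band 2: 7332 * 0.945 = 6929
Band 3: 11679 * 0.946 = 11048
Band 4: 16091 * 0.924 + 50422 * 0.404 = 14868 + 20370 = 35238
End of period: [4772, 6929, 11048, 35238]

35238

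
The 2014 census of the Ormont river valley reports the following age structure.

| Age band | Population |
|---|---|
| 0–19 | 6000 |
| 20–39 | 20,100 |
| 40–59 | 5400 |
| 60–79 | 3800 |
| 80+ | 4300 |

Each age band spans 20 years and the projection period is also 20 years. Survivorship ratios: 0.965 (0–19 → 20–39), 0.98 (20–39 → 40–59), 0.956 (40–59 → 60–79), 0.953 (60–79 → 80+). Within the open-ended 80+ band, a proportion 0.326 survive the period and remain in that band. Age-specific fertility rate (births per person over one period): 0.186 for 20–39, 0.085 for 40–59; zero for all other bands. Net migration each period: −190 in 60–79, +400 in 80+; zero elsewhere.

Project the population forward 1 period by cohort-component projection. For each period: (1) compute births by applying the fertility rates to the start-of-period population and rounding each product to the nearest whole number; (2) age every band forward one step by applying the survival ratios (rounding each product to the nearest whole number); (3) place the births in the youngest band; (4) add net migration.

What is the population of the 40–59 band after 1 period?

19698

(Bands numbered youngest = 1 to oldest = 5.)
Period 1:
Births: 20100 × 0.186 = 3739, 5400 × 0.085 = 459 → total 4198
Band 2: 6000 × 0.965 = 5790
Band 3: 20100 × 0.98 = 19698
Band 4: 5400 × 0.956 = 5162
Band 5: 3800 × 0.953 + 4300 × 0.326 = 3621 + 1402 = 5023
Net migration: Band 4 − 190 → 4972; Band 5 + 400 → 5423
Giving 4198 / 5790 / 19698 / 4972 / 5423.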